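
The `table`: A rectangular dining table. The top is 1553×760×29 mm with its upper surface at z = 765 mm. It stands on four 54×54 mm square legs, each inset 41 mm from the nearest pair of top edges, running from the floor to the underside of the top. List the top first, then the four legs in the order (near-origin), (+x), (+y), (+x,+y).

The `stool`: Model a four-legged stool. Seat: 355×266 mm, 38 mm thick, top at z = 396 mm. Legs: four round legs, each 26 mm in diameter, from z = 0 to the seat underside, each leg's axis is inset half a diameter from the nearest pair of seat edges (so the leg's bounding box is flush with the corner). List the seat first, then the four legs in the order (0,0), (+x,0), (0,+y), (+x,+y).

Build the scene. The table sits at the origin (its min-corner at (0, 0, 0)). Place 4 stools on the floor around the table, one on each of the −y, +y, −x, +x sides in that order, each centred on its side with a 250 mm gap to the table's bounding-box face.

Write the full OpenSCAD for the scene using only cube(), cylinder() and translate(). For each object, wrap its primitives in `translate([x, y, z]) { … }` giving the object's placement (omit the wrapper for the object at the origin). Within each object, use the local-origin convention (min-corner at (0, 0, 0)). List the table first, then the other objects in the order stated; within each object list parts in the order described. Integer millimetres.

translate([0, 0, 736]) cube([1553, 760, 29]);
translate([41, 41, 0]) cube([54, 54, 736]);
translate([1458, 41, 0]) cube([54, 54, 736]);
translate([41, 665, 0]) cube([54, 54, 736]);
translate([1458, 665, 0]) cube([54, 54, 736]);
translate([599, -516, 0]) {
  translate([0, 0, 358]) cube([355, 266, 38]);
  translate([13, 13, 0]) cylinder(h = 358, r = 13);
  translate([342, 13, 0]) cylinder(h = 358, r = 13);
  translate([13, 253, 0]) cylinder(h = 358, r = 13);
  translate([342, 253, 0]) cylinder(h = 358, r = 13);
}
translate([599, 1010, 0]) {
  translate([0, 0, 358]) cube([355, 266, 38]);
  translate([13, 13, 0]) cylinder(h = 358, r = 13);
  translate([342, 13, 0]) cylinder(h = 358, r = 13);
  translate([13, 253, 0]) cylinder(h = 358, r = 13);
  translate([342, 253, 0]) cylinder(h = 358, r = 13);
}
translate([-605, 247, 0]) {
  translate([0, 0, 358]) cube([355, 266, 38]);
  translate([13, 13, 0]) cylinder(h = 358, r = 13);
  translate([342, 13, 0]) cylinder(h = 358, r = 13);
  translate([13, 253, 0]) cylinder(h = 358, r = 13);
  translate([342, 253, 0]) cylinder(h = 358, r = 13);
}
translate([1803, 247, 0]) {
  translate([0, 0, 358]) cube([355, 266, 38]);
  translate([13, 13, 0]) cylinder(h = 358, r = 13);
  translate([342, 13, 0]) cylinder(h = 358, r = 13);
  translate([13, 253, 0]) cylinder(h = 358, r = 13);
  translate([342, 253, 0]) cylinder(h = 358, r = 13);
}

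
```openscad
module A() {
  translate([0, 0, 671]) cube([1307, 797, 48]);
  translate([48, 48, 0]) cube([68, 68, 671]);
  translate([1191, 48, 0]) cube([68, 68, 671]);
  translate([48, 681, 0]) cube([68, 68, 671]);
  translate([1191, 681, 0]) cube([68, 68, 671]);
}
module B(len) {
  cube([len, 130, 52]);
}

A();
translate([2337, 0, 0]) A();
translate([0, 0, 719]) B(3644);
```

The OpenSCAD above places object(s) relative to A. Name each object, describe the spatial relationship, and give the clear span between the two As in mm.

Second table starts at x = 2337; first ends at x = 1307; clear span = 2337 − 1307 = 1030 mm.

A is a table. B is a beam. A beam spans the tops of two tables. The clear span between the two tables is 1030 mm.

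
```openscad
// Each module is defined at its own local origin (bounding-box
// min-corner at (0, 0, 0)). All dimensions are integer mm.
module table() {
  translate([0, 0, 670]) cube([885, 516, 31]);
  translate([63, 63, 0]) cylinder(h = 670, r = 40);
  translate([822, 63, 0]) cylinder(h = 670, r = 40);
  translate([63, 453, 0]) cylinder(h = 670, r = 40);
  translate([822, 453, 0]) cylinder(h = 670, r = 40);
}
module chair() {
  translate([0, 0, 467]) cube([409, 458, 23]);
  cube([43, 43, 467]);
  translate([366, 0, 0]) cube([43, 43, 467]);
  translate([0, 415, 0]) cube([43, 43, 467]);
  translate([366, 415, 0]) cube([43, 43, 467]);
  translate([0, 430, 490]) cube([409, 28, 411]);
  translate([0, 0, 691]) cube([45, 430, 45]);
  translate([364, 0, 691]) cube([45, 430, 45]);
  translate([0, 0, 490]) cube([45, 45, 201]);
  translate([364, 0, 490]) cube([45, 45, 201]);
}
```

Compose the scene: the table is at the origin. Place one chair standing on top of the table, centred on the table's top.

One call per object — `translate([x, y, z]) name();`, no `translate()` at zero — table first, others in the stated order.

table();
translate([238, 29, 701]) chair();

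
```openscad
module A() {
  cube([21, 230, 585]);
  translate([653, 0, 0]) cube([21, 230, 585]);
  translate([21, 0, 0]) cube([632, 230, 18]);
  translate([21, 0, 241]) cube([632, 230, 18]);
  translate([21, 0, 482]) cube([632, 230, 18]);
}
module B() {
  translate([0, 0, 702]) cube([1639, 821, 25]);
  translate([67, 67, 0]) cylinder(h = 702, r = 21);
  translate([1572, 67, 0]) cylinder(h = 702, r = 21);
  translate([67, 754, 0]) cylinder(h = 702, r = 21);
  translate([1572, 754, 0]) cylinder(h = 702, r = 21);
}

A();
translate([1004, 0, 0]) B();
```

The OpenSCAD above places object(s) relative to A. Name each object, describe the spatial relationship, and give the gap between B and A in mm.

A is a bookshelf. B is a table. The table is on the floor beside the bookshelf on its +x side. The gap between the table and the bookshelf is 330 mm.

The table's nearest face is 330 mm from the bookshelf's +x face.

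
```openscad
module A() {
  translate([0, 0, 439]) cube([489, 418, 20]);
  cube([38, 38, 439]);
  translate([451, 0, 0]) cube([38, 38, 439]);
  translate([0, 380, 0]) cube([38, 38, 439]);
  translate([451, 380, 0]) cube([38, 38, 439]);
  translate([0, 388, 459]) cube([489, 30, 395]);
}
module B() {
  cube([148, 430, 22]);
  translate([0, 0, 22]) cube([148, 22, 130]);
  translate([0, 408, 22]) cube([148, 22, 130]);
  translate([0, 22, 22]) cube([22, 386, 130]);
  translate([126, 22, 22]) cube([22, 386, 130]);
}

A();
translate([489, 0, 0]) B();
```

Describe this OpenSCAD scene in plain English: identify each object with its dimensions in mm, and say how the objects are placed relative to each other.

A is a chair. The seat is a 489×418×20 mm slab with its top at z = 459 mm, on four 38×38 mm corner legs (flush with the seat edges, standing on z = 0). A flat backrest 30 mm thick, 395 mm tall, spans the full seat width and rises from the seat top along its +y edge, rear face flush with the rear of the seat.

B is an open storage box with external size 148×430×152 mm and wall thickness 22 mm (the base is also 22 mm thick). The base covers the whole footprint; the four walls stand on the base, with the y-facing walls full-width and the x-facing walls fitting between their inner faces.

The open box is against the chair's +x side, with their −y faces flush.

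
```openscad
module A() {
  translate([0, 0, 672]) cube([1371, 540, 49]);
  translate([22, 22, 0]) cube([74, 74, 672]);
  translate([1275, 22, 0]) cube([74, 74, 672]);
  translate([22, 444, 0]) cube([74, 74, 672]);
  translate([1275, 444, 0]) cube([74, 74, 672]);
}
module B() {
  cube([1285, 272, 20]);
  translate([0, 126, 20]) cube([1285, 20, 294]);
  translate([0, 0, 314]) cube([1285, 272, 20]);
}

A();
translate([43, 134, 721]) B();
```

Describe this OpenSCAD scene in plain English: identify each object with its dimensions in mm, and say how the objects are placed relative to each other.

A is a table with a 1371×540 mm rectangular top, 49 mm thick, top surface at z = 721 mm, supported by four 74×74 mm square legs, each inset 22 mm from the nearest pair of top edges, running from the floor.

B is an I-beam lying along x, 1285 mm long. Overall section height 334 mm. Two flanges 272 mm wide (y) and 20 mm thick, one on the floor and one at the top; a web 20 mm thick runs between them, centred on the flange width.

The I-beam is on top of the table, centred.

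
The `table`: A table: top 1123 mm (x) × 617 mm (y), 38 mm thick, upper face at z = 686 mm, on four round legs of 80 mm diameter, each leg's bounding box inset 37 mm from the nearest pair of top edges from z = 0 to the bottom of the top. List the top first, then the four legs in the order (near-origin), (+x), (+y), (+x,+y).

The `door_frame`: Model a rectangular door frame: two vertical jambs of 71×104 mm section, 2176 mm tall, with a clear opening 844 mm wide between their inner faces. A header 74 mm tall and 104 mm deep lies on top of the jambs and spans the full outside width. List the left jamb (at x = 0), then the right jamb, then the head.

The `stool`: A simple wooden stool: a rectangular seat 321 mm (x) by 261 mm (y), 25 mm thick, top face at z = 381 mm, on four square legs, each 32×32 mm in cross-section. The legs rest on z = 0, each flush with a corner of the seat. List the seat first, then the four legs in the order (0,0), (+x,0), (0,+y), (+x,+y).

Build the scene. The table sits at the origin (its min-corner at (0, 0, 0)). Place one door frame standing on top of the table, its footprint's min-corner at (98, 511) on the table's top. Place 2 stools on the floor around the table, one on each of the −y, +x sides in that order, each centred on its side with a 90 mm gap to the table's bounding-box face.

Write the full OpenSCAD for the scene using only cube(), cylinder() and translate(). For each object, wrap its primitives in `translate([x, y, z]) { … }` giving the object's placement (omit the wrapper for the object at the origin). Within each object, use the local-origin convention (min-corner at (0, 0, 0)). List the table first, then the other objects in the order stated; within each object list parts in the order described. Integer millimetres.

translate([0, 0, 648]) cube([1123, 617, 38]);
translate([77, 77, 0]) cylinder(h = 648, r = 40);
translate([1046, 77, 0]) cylinder(h = 648, r = 40);
translate([77, 540, 0]) cylinder(h = 648, r = 40);
translate([1046, 540, 0]) cylinder(h = 648, r = 40);
translate([98, 511, 686]) {
  cube([71, 104, 2176]);
  translate([915, 0, 0]) cube([71, 104, 2176]);
  translate([0, 0, 2176]) cube([986, 104, 74]);
}
translate([401, -351, 0]) {
  translate([0, 0, 356]) cube([321, 261, 25]);
  cube([32, 32, 356]);
  translate([289, 0, 0]) cube([32, 32, 356]);
  translate([0, 229, 0]) cube([32, 32, 356]);
  translate([289, 229, 0]) cube([32, 32, 356]);
}
translate([1213, 178, 0]) {
  translate([0, 0, 356]) cube([321, 261, 25]);
  cube([32, 32, 356]);
  translate([289, 0, 0]) cube([32, 32, 356]);
  translate([0, 229, 0]) cube([32, 32, 356]);
  translate([289, 229, 0]) cube([32, 32, 356]);
}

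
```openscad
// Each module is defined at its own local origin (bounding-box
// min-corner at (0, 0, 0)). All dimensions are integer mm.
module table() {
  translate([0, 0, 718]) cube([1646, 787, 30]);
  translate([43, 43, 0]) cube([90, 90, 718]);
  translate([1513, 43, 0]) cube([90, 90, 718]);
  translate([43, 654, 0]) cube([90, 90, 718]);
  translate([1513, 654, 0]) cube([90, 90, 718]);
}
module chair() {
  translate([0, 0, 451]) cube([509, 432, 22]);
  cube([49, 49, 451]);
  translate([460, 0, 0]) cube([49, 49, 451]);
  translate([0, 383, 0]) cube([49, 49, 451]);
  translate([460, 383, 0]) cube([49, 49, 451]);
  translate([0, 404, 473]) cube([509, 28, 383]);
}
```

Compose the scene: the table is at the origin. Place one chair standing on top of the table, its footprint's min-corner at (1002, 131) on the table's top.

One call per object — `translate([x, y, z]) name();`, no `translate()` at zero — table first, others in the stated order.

table();
translate([1002, 131, 748]) chair();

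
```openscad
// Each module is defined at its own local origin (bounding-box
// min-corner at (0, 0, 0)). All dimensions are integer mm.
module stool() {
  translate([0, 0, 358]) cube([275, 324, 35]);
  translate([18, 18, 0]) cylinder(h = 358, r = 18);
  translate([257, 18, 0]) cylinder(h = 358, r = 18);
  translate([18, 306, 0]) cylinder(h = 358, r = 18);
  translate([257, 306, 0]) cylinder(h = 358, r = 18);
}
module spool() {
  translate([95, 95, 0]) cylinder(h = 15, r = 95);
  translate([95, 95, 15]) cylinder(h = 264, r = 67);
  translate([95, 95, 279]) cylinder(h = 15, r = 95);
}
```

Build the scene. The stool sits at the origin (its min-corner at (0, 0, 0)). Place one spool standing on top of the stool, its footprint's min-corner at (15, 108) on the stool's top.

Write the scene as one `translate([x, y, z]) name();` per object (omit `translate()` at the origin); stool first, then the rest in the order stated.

stool();
translate([15, 108, 393]) spool();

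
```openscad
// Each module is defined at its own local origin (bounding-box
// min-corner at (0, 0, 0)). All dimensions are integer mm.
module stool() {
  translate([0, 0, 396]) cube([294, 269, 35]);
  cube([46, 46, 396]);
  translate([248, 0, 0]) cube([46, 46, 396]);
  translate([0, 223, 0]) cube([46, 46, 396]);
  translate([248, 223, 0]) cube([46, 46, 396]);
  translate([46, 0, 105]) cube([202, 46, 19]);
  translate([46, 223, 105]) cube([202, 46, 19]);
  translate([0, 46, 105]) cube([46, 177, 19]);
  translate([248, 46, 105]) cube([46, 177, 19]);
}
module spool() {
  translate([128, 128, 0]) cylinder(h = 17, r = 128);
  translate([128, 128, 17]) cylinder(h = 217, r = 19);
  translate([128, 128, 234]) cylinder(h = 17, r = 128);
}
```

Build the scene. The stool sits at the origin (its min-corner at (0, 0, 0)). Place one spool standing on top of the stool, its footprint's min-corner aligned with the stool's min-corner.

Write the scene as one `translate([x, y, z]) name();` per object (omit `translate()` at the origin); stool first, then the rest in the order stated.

stool();
translate([0, 0, 431]) spool();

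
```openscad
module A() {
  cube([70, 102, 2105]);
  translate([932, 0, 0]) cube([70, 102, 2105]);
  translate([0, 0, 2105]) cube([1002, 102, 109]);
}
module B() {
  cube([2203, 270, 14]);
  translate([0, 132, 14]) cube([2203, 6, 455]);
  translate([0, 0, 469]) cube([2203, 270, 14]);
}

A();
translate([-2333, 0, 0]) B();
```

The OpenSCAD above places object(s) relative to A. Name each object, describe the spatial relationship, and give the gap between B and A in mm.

The I-beam's nearest face is 130 mm from the door frame's −x face.

A is a door frame. B is an I-beam. The I-beam is on the floor beside the door frame on its −x side. The gap between the I-beam and the door frame is 130 mm.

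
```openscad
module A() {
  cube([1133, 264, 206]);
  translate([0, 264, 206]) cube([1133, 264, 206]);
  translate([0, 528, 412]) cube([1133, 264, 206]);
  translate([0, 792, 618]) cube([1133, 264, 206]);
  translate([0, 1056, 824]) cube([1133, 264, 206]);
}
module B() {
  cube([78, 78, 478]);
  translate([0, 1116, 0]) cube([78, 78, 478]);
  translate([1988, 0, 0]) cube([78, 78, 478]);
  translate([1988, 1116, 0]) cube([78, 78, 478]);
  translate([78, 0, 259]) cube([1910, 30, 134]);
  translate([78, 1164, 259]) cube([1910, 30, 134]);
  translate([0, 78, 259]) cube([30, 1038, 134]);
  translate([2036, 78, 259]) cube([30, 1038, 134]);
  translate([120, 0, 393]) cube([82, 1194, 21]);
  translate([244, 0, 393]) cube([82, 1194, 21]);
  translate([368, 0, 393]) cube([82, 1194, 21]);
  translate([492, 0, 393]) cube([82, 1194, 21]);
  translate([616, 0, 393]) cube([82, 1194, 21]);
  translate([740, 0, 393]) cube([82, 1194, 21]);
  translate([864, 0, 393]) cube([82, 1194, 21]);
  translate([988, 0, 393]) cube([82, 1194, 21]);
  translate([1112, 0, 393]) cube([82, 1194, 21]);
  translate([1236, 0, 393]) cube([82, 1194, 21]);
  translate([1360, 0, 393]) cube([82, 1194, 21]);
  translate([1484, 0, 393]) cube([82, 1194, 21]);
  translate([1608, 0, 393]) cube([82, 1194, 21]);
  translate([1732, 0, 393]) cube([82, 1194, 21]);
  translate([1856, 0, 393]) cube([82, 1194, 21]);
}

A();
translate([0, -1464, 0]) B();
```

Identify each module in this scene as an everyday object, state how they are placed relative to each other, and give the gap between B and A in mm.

A is a staircase. B is a bed frame. The bed frame is on the floor beside the staircase on its −y side. The gap between the bed frame and the staircase is 270 mm.

The bed frame's nearest face is 270 mm from the staircase's −y face.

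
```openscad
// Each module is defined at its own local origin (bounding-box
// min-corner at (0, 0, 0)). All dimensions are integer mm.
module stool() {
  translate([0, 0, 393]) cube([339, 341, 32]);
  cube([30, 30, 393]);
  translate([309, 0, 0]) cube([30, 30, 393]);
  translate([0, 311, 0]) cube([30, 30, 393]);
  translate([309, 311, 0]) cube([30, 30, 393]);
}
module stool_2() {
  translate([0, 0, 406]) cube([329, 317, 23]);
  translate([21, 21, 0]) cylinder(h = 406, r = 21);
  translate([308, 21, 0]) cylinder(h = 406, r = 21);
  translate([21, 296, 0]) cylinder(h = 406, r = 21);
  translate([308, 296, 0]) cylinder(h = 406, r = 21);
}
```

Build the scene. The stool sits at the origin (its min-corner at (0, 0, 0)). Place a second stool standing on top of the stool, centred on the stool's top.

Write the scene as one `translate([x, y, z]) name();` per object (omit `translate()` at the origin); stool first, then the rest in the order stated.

stool();
translate([5, 12, 425]) stool_2();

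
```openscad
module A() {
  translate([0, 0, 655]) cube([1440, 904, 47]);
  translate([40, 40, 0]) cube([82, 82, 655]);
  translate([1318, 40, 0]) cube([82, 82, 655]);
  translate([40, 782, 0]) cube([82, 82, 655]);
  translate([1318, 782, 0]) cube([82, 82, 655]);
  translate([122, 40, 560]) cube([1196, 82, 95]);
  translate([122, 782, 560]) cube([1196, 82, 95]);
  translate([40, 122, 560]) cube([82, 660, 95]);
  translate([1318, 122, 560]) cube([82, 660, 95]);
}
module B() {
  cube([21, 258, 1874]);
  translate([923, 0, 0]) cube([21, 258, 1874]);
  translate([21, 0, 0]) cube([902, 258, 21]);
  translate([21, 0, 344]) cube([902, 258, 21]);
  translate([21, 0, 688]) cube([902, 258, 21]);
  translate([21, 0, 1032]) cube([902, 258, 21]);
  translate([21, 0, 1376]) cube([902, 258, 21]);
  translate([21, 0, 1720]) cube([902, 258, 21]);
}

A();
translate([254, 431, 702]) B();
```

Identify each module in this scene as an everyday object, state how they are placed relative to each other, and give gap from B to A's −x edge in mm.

The bookshelf's min-x is at 254; the table's min-x is 0; gap = 254 mm.

A is a table. B is a bookshelf. The bookshelf is on top of the table. The gap from the bookshelf to the table's −x edge is 254 mm.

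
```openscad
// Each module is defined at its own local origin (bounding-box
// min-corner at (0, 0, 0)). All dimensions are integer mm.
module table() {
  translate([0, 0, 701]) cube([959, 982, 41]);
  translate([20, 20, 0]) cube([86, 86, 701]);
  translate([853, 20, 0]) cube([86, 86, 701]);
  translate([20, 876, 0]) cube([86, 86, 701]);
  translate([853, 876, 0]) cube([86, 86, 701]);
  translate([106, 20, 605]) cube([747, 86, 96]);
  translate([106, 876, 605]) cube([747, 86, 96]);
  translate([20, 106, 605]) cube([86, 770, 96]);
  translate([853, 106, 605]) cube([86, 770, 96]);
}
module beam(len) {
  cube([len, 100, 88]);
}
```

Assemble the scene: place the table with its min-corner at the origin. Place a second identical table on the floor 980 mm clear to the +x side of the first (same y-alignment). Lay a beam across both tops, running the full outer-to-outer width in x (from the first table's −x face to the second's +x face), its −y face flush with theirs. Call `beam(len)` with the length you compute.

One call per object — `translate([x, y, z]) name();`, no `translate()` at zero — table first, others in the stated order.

table();
translate([1939, 0, 0]) table();
translate([0, 0, 742]) beam(2898);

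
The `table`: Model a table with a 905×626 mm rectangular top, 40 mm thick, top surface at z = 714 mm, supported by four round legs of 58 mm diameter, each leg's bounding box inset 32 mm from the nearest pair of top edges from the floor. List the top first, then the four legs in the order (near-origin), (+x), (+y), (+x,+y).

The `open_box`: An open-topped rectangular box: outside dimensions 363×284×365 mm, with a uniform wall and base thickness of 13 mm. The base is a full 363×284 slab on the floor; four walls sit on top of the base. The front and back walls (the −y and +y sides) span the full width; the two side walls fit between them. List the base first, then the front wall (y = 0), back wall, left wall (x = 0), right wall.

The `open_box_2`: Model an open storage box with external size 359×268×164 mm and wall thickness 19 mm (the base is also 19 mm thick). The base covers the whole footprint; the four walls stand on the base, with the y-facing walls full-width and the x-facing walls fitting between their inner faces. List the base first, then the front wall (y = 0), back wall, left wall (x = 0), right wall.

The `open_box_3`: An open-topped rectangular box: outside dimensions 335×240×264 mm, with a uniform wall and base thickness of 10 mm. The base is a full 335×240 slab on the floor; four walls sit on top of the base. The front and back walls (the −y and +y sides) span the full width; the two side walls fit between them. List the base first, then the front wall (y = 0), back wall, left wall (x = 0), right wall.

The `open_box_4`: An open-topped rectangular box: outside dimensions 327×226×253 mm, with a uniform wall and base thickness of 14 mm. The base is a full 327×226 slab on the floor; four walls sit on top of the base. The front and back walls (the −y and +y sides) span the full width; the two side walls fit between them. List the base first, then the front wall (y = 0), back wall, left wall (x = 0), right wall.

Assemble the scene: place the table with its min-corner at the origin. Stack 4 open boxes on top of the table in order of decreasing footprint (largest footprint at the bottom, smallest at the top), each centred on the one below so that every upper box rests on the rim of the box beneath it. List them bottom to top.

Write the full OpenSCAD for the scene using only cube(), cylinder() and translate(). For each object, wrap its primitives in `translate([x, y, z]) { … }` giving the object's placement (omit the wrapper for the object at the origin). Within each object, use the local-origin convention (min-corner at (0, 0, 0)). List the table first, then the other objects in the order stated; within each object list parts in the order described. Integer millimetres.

translate([0, 0, 674]) cube([905, 626, 40]);
translate([61, 61, 0]) cylinder(h = 674, r = 29);
translate([844, 61, 0]) cylinder(h = 674, r = 29);
translate([61, 565, 0]) cylinder(h = 674, r = 29);
translate([844, 565, 0]) cylinder(h = 674, r = 29);
translate([271, 171, 714]) {
  cube([363, 284, 13]);
  translate([0, 0, 13]) cube([363, 13, 352]);
  translate([0, 271, 13]) cube([363, 13, 352]);
  translate([0, 13, 13]) cube([13, 258, 352]);
  translate([350, 13, 13]) cube([13, 258, 352]);
}
translate([273, 179, 1079]) {
  cube([359, 268, 19]);
  translate([0, 0, 19]) cube([359, 19, 145]);
  translate([0, 249, 19]) cube([359, 19, 145]);
  translate([0, 19, 19]) cube([19, 230, 145]);
  translate([340, 19, 19]) cube([19, 230, 145]);
}
translate([285, 193, 1243]) {
  cube([335, 240, 10]);
  translate([0, 0, 10]) cube([335, 10, 254]);
  translate([0, 230, 10]) cube([335, 10, 254]);
  translate([0, 10, 10]) cube([10, 220, 254]);
  translate([325, 10, 10]) cube([10, 220, 254]);
}
translate([289, 200, 1507]) {
  cube([327, 226, 14]);
  translate([0, 0, 14]) cube([327, 14, 239]);
  translate([0, 212, 14]) cube([327, 14, 239]);
  translate([0, 14, 14]) cube([14, 198, 239]);
  translate([313, 14, 14]) cube([14, 198, 239]);
}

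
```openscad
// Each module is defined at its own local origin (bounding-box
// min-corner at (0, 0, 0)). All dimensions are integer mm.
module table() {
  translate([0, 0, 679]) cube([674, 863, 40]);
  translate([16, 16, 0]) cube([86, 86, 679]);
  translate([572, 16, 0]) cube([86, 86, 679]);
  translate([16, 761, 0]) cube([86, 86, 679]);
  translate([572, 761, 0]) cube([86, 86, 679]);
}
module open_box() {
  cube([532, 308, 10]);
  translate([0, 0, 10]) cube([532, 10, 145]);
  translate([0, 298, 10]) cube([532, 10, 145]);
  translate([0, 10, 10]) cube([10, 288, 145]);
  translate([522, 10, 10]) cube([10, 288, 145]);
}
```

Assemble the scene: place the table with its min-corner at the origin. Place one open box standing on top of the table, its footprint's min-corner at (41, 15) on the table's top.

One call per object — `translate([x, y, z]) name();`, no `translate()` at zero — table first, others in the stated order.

table();
translate([41, 15, 719]) open_box();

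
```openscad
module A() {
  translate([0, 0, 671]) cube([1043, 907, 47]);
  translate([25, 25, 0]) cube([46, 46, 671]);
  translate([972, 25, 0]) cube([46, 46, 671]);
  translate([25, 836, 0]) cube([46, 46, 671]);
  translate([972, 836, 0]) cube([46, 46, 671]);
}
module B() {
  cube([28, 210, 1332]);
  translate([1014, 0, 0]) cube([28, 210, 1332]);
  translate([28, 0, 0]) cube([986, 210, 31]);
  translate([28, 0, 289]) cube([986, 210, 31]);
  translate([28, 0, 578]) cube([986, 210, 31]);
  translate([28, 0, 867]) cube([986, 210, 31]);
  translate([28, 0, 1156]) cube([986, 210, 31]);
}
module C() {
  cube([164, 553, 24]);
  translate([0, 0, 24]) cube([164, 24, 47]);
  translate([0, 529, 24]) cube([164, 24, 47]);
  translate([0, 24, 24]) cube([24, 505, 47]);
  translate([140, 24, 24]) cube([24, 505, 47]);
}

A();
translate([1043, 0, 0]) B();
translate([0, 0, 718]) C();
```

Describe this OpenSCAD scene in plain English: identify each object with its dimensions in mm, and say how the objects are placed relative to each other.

A is a table with a 1043×907 mm rectangular top, 47 mm thick, top surface at z = 718 mm, supported by four 46×46 mm square legs, each inset 25 mm from the nearest pair of top edges, running from the floor.

B is a bookshelf 1042 mm wide overall, 210 mm deep and 1332 mm tall. The two sides are 28 mm thick vertical panels. 5 horizontal shelves of 31 mm thickness span between the inner faces of the sides; the lowest shelf sits on the floor and shelves are stacked with a clear vertical gap of 258 mm between each pair.

C is an open-topped rectangular box: outside dimensions 164×553×71 mm, with a uniform wall and base thickness of 24 mm. The base is a full 164×553 slab on the floor; four walls sit on top of the base. The front and back walls (the −y and +y sides) span the full width; the two side walls fit between them.

The bookshelf is against the table's +x side, with their −y faces flush. The open box is on top of the table.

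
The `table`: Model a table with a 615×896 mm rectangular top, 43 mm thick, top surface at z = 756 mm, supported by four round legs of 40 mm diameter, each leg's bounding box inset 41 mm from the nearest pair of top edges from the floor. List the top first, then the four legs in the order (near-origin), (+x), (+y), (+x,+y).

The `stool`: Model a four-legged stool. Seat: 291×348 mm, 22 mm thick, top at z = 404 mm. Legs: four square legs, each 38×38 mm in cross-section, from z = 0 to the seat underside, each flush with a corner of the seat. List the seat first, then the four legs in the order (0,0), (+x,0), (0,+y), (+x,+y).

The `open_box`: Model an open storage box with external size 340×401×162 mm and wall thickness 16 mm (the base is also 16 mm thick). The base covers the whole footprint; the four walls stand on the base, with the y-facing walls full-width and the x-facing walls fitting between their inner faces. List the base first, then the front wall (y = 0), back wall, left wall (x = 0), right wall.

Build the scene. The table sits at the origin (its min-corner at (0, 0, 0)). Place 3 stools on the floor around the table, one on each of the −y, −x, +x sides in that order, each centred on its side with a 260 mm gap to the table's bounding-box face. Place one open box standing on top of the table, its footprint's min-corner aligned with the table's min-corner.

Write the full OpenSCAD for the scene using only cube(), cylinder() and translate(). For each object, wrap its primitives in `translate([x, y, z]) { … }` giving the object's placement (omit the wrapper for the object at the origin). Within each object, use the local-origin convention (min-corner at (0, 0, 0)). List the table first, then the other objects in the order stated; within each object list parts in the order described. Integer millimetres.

translate([0, 0, 713]) cube([615, 896, 43]);
translate([61, 61, 0]) cylinder(h = 713, r = 20);
translate([554, 61, 0]) cylinder(h = 713, r = 20);
translate([61, 835, 0]) cylinder(h = 713, r = 20);
translate([554, 835, 0]) cylinder(h = 713, r = 20);
translate([162, -608, 0]) {
  translate([0, 0, 382]) cube([291, 348, 22]);
  cube([38, 38, 382]);
  translate([253, 0, 0]) cube([38, 38, 382]);
  translate([0, 310, 0]) cube([38, 38, 382]);
  translate([253, 310, 0]) cube([38, 38, 382]);
}
translate([-551, 274, 0]) {
  translate([0, 0, 382]) cube([291, 348, 22]);
  cube([38, 38, 382]);
  translate([253, 0, 0]) cube([38, 38, 382]);
  translate([0, 310, 0]) cube([38, 38, 382]);
  translate([253, 310, 0]) cube([38, 38, 382]);
}
translate([875, 274, 0]) {
  translate([0, 0, 382]) cube([291, 348, 22]);
  cube([38, 38, 382]);
  translate([253, 0, 0]) cube([38, 38, 382]);
  translate([0, 310, 0]) cube([38, 38, 382]);
  translate([253, 310, 0]) cube([38, 38, 382]);
}
translate([0, 0, 756]) {
  cube([340, 401, 16]);
  translate([0, 0, 16]) cube([340, 16, 146]);
  translate([0, 385, 16]) cube([340, 16, 146]);
  translate([0, 16, 16]) cube([16, 369, 146]);
  translate([324, 16, 16]) cube([16, 369, 146]);
}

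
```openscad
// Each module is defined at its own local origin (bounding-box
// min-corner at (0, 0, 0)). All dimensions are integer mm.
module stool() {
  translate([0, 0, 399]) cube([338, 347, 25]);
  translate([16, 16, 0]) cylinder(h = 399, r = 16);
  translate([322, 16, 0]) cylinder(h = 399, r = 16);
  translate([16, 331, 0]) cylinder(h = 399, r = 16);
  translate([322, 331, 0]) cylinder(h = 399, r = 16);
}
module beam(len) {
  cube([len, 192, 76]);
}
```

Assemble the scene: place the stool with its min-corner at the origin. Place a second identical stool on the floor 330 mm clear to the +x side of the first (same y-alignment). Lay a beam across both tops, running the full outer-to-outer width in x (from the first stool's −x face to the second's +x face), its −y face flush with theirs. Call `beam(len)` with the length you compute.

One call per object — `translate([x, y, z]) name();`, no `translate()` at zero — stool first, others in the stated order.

stool();
translate([668, 0, 0]) stool();
translate([0, 0, 424]) beam(1006);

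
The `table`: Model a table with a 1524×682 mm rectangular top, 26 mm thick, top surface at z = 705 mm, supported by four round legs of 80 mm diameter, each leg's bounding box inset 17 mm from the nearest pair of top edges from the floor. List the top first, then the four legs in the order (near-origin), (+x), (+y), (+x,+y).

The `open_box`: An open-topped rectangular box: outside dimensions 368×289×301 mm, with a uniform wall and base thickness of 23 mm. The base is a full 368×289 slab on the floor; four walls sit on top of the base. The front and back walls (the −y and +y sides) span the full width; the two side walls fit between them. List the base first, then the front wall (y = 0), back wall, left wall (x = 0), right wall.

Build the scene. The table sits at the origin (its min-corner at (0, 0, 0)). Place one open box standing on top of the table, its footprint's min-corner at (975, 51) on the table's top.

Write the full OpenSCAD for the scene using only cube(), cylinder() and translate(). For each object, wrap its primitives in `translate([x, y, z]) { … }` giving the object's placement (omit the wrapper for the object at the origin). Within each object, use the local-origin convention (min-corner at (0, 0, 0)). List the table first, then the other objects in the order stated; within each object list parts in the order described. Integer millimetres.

translate([0, 0, 679]) cube([1524, 682, 26]);
translate([57, 57, 0]) cylinder(h = 679, r = 40);
translate([1467, 57, 0]) cylinder(h = 679, r = 40);
translate([57, 625, 0]) cylinder(h = 679, r = 40);
translate([1467, 625, 0]) cylinder(h = 679, r = 40);
translate([975, 51, 705]) {
  cube([368, 289, 23]);
  translate([0, 0, 23]) cube([368, 23, 278]);
  translate([0, 266, 23]) cube([368, 23, 278]);
  translate([0, 23, 23]) cube([23, 243, 278]);
  translate([345, 23, 23]) cube([23, 243, 278]);
}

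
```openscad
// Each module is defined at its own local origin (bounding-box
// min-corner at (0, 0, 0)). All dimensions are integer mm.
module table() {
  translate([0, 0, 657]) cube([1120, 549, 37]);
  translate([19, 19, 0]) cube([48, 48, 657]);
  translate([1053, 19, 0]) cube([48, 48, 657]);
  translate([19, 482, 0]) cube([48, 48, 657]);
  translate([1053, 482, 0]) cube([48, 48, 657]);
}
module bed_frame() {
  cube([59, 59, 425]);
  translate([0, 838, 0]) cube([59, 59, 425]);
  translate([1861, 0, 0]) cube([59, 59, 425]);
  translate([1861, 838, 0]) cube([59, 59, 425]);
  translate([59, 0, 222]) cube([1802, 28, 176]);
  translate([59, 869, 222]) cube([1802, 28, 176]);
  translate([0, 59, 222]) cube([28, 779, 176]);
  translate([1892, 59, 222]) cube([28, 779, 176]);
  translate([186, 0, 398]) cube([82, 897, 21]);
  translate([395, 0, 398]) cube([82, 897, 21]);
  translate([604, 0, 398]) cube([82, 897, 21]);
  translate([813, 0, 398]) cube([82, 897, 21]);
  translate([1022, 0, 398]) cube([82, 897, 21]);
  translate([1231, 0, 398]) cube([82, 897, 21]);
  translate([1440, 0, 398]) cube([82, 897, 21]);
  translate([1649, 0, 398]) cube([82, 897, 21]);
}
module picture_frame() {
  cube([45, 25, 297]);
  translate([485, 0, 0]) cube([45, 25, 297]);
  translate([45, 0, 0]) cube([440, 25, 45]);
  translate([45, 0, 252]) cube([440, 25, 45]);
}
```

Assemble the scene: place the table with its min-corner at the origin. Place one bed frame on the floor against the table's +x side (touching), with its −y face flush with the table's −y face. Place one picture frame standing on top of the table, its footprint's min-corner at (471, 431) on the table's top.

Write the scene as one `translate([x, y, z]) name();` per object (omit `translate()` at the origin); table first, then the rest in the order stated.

table();
translate([1120, 0, 0]) bed_frame();
translate([471, 431, 694]) picture_frame();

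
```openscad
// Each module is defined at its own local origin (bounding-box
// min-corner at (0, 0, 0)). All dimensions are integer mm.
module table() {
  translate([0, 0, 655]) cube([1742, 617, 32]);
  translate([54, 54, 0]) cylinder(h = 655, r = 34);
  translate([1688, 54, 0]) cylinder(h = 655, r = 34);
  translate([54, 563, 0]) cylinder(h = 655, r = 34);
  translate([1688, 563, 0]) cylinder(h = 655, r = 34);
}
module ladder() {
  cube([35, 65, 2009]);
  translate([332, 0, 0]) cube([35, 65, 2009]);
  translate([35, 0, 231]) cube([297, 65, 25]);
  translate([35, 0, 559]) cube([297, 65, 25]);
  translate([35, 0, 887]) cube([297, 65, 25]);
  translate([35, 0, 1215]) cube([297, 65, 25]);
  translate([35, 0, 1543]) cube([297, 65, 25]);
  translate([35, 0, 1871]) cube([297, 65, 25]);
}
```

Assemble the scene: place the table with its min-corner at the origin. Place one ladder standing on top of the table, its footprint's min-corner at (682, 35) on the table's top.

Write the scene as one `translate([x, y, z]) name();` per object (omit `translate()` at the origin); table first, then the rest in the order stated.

table();
translate([682, 35, 687]) ladder();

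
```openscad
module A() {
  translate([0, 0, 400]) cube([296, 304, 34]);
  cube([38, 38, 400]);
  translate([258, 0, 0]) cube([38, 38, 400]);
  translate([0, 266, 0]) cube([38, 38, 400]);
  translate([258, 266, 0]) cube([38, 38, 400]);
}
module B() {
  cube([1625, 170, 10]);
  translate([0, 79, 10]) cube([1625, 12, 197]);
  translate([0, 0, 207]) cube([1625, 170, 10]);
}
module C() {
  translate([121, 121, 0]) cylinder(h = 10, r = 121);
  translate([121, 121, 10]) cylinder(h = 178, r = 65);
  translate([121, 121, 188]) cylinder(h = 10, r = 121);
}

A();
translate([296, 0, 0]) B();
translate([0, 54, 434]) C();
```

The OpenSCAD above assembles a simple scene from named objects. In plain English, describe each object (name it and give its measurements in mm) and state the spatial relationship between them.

A is a four-legged stool. The seat is 296×304 mm, 34 mm thick, top at z = 434 mm. It stands on four square legs, each 38×38 mm in cross-section, from z = 0 to the seat underside, each flush with a corner of the seat.

B is an I-beam lying along x, 1625 mm long. Overall section height 217 mm. Two flanges 170 mm wide (y) and 10 mm thick, one on the floor and one at the top; a web 12 mm thick runs between them, centred on the flange width.

C is a spool: two coaxial disc flanges of radius 121 mm and thickness 10 mm, joined by a core cylinder of radius 65 mm and height 178 mm. The lower flange rests on z = 0 and the three cylinders share a vertical axis.

The I-beam is against the stool's +x side, with their −y faces flush. The spool is on top of the stool.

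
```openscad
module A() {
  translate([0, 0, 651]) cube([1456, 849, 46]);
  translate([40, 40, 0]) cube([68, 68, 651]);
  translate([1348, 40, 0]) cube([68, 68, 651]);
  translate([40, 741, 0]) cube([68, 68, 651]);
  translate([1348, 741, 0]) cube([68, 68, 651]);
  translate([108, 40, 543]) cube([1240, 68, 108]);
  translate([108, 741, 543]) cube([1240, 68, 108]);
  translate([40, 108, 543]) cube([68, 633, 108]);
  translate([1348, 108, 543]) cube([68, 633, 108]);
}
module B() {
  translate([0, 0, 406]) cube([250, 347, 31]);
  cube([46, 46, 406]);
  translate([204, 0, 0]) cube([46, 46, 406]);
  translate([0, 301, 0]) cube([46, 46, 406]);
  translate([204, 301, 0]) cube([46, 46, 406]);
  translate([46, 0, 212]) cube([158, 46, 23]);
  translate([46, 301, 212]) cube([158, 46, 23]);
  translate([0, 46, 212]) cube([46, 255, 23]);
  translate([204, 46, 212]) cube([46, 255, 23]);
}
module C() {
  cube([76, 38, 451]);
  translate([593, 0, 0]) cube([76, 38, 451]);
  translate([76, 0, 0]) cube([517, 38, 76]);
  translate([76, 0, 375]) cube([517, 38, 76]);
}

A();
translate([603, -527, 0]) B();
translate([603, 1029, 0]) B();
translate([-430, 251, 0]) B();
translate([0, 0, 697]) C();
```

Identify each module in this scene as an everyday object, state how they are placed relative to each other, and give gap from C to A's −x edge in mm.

A is a table. B is a stool. C is a picture frame. Three stools sit around the table at the −y, +y, −x sides. The picture frame is on top of the table. The gap from the picture frame to the table's −x edge is 0 mm.

The picture frame's min-x is at 0; the table's min-x is 0; gap = 0 mm.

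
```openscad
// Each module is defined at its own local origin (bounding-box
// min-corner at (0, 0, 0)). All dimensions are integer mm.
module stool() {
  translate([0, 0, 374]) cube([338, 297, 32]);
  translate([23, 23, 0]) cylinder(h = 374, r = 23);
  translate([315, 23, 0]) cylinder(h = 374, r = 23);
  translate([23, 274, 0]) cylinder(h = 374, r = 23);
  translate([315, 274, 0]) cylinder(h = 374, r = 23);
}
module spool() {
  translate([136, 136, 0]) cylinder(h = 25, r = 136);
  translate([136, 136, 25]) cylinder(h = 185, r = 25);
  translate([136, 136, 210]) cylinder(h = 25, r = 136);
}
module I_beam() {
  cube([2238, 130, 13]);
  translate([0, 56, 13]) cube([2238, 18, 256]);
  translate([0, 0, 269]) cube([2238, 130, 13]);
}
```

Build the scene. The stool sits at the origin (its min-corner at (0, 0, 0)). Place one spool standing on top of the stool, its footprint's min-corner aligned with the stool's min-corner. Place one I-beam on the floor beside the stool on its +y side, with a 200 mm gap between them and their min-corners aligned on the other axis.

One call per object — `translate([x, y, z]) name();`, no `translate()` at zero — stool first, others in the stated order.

stool();
translate([0, 0, 406]) spool();
translate([0, 497, 0]) I_beam();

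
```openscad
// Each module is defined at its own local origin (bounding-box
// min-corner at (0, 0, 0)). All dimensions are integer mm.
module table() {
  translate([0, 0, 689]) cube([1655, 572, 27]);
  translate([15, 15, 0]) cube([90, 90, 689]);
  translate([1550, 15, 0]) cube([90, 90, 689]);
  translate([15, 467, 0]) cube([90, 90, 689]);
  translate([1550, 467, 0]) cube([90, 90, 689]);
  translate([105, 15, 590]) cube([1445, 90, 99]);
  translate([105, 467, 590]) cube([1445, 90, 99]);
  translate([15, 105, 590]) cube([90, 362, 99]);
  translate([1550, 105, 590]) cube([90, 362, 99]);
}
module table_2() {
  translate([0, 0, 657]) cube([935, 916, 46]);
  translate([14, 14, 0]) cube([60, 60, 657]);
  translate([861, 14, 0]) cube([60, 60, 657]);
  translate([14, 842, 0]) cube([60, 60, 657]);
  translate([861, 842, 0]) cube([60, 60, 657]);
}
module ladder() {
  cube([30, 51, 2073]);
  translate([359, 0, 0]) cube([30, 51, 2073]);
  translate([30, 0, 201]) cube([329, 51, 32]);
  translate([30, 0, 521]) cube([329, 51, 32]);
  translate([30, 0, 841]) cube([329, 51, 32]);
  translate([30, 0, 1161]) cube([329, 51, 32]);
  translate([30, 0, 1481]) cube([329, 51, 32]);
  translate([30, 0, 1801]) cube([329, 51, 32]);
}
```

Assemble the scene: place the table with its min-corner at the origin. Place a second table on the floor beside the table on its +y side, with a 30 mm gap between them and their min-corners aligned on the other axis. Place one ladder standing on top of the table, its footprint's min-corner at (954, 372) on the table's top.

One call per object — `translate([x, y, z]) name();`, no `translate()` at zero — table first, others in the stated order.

table();
translate([0, 602, 0]) table_2();
translate([954, 372, 716]) ladder();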